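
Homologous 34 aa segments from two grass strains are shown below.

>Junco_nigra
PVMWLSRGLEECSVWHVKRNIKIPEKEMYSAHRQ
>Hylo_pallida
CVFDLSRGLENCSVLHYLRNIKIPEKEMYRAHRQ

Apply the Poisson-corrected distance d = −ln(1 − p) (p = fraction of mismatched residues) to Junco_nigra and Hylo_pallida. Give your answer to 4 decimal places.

The sequences differ at positions 1 (P/C), 3 (M/F), 4 (W/D), 11 (E/N), 15 (W/L), 17 (V/Y), 18 (K/L), 30 (S/R).
p = 8/34 = 0.235294.
d = −ln(1 − 0.235294) = −ln(0.764706) = 0.2683.

0.2683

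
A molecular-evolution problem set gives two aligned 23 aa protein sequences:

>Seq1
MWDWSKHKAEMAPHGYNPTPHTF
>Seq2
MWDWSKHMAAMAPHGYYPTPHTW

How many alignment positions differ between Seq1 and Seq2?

4

Differing sites — 8:K/M; 10:E/A; 17:N/Y; 23:F/W.
That gives 4 mismatches out of 23 aligned sites, so the Hamming distance is 4.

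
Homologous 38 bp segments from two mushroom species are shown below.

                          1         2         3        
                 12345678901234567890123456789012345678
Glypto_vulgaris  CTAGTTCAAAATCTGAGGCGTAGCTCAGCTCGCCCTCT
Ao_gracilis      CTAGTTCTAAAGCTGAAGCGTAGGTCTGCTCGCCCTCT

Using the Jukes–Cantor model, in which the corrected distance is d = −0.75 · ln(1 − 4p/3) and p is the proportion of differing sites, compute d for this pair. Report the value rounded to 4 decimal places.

The sequences differ at positions 8 (A/T), 12 (T/G), 17 (G/A), 24 (C/G), 27 (A/T).
p = 5/38 = 0.131579.
d = −0.75 · ln(1 − (4/3)·0.131579) = −0.75 · ln(0.824561) = −0.75 · (-0.192904) = 0.1447.

0.1447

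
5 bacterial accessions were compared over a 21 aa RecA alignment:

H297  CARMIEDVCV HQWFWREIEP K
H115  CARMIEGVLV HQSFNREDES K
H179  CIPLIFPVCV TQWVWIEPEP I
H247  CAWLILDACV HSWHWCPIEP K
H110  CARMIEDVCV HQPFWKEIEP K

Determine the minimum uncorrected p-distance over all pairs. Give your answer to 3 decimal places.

0.095

Pairwise Hamming distances:
  H297 vs H115: 6
  H297 vs H179: 10
  H297 vs H247: 8
  H297 vs H110: 2
  H115 vs H179: 14
  H115 vs H247: 14
  H115 vs H110: 7
  H179 vs H247: 12
  H179 vs H110: 11
  H247 vs H110: 9
The smallest is 2 mismatches, between H297 and H110; p = 2/21 = 0.095.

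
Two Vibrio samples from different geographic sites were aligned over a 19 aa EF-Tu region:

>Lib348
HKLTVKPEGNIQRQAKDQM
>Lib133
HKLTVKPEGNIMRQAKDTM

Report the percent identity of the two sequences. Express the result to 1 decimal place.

Mismatches occur at site 12 (Q→M), site 18 (Q→T).
17 of the 19 sites match, so the percent identity is 17/19 × 100 = 89.5%.

89.5%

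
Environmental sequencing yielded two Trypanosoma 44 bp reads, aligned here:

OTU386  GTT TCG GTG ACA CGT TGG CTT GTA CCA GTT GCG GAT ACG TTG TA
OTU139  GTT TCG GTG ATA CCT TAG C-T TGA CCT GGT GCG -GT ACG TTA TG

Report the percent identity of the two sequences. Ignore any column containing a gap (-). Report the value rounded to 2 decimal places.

Excluding the 2 gap columns leaves 42 comparable sites.
Mismatches occur at site 11 (C/T), site 14 (G/C), site 17 (G/A), site 22 (G/T), site 23 (T/G), site 27 (A/T), site 29 (T/G), site 35 (A/G), site 42 (G/A), site 44 (A/G).
32 of the 42 comparable sites match, so the percent identity is 32/42 × 100 = 76.19%.

76.19%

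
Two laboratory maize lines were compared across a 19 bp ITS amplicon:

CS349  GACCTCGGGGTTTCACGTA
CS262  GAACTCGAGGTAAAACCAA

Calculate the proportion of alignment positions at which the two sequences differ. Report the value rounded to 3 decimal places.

0.368

Differing sites — 3:C/A; 8:G/A; 12:T/A; 13:T/A; 14:C/A; 17:G/C; 18:T/A.
There are 7 differences over 19 sites, so p = 7/19 = 0.368.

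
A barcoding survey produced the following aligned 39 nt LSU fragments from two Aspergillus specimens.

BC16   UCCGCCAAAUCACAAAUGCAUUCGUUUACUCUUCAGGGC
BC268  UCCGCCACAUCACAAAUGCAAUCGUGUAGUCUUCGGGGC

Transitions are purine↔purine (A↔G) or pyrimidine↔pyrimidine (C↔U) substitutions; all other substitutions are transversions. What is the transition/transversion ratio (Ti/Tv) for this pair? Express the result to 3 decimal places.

Mismatches occur at site 8 (A→C, transversion), site 21 (U→A, transversion), site 26 (U→G, transversion), site 29 (C→G, transversion), site 35 (A→G, transition).
Of the 5 differences, 1 transition and 4 transversions, so Ti/Tv = 1/4 = 0.250.

0.250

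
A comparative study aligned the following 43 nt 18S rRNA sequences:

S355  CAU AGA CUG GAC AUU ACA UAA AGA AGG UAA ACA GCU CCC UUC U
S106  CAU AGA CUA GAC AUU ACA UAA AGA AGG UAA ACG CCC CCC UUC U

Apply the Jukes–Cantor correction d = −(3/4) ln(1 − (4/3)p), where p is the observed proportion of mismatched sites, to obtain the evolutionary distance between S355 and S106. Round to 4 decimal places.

Mismatches occur at site 9 (G↔A), site 33 (A↔G), site 34 (G↔C), site 36 (U↔C).
p = 4/43 = 0.093023.
d = −0.75 · ln(1 − (4/3)·0.093023) = −0.75 · ln(0.875969) = −0.75 · (-0.132425) = 0.0993.

0.0993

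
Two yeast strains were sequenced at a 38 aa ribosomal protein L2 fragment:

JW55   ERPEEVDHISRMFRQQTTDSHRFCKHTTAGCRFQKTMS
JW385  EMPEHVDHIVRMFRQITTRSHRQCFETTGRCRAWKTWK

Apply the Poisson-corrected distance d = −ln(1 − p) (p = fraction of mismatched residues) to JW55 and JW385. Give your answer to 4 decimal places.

Mismatches occur at site 2 (R/M), site 5 (E/H), site 10 (S/V), site 16 (Q/I), site 19 (D/R), site 23 (F/Q), site 25 (K/F), site 26 (H/E), site 29 (A/G), site 30 (G/R), site 33 (F/A), site 34 (Q/W), site 37 (M/W), site 38 (S/K).
p = 14/38 = 0.368421.
d = −ln(1 − 0.368421) = −ln(0.631579) = 0.4595.

0.4595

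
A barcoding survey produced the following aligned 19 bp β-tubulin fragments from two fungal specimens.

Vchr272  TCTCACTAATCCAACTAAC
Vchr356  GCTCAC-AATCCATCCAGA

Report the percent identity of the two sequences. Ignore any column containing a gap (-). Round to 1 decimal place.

Excluding the 1 gap column leaves 18 comparable sites.
The sequences differ at positions 1 (T/G), 14 (A/T), 16 (T/C), 18 (A/G), 19 (C/A).
13 of the 18 comparable sites match, so the percent identity is 13/18 × 100 = 72.2%.

72.2%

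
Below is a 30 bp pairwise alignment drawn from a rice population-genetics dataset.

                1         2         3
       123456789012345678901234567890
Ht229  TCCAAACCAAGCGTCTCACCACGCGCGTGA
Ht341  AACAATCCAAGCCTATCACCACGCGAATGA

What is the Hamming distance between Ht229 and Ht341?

7

Mismatches occur at site 1 (T↔A), site 2 (C↔A), site 6 (A↔T), site 13 (G↔C), site 15 (C↔A), site 26 (C↔A), site 27 (G↔A).
That gives 7 mismatches out of 30 aligned sites, so the Hamming distance is 7.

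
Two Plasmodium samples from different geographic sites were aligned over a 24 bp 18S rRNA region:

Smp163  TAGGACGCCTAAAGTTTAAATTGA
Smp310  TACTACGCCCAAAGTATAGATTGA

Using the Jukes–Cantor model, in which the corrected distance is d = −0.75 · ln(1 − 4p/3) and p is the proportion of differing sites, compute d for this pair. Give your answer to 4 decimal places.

Mismatches occur at site 3 (G↔C), site 4 (G↔T), site 10 (T↔C), site 16 (T↔A), site 19 (A↔G).
p = 5/24 = 0.208333.
d = −0.75 · ln(1 − (4/3)·0.208333) = −0.75 · ln(0.722223) = −0.75 · (-0.325421) = 0.2441.

0.2441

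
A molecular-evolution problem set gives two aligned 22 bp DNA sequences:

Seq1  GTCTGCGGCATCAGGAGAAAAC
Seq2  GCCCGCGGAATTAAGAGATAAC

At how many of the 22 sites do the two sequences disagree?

The sequences differ at positions 2 (T/C), 4 (T/C), 9 (C/A), 12 (C/T), 14 (G/A), 19 (A/T).
That gives 6 mismatches out of 22 aligned sites, so the Hamming distance is 6.

6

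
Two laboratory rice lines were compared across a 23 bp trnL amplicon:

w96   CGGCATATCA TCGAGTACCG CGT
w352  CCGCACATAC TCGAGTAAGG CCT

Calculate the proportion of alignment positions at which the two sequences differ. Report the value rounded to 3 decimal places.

Differing sites — 2:G/C; 6:T/C; 9:C/A; 10:A/C; 18:C/A; 19:C/G; 22:G/C.
There are 7 differences over 23 sites, so p = 7/23 = 0.304.

0.304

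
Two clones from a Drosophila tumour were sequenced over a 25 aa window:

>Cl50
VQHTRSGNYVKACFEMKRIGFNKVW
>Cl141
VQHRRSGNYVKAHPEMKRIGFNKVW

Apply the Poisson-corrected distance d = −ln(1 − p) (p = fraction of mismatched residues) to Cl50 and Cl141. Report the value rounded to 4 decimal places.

0.1278

The sequences differ at positions 4 (T/R), 13 (C/H), 14 (F/P).
p = 3/25 = 0.120000.
d = −ln(1 − 0.120000) = −ln(0.880000) = 0.1278.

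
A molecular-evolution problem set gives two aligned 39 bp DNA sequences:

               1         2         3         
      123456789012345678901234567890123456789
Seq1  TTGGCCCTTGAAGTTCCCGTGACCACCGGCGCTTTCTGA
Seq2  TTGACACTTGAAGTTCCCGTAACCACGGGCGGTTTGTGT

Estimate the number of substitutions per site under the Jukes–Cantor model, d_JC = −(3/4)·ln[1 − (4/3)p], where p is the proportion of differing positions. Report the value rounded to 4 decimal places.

0.2052

Mismatches occur at site 4 (G→A), site 6 (C→A), site 21 (G→A), site 27 (C→G), site 32 (C→G), site 36 (C→G), site 39 (A→T).
p = 7/39 = 0.179487.
d = −0.75 · ln(1 − (4/3)·0.179487) = −0.75 · ln(0.760684) = −0.75 · (-0.273537) = 0.2052.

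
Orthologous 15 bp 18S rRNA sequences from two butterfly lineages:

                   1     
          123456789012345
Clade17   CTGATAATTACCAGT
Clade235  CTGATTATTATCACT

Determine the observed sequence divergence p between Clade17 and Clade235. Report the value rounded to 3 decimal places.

Mismatches occur at site 6 (A→T), site 11 (C→T), site 14 (G→C).
There are 3 differences over 15 sites, so p = 3/15 = 0.200.

0.200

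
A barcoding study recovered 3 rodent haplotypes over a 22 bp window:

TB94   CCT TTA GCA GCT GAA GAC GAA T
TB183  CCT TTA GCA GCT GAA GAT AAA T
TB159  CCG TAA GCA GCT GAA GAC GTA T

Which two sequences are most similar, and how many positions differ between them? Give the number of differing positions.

2

Pairwise Hamming distances:
  TB94 vs TB183: 2
  TB94 vs TB159: 3
  TB183 vs TB159: 5
The smallest is 2, between TB94 and TB183.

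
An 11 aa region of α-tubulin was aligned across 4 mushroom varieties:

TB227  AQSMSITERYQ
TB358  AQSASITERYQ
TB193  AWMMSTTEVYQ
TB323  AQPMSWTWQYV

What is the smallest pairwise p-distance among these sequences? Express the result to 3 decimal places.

Pairwise Hamming distances:
  TB227 vs TB358: 1
  TB227 vs TB193: 4
  TB227 vs TB323: 5
  TB358 vs TB193: 5
  TB358 vs TB323: 6
  TB193 vs TB323: 6
The smallest is 1 mismatch, between TB227 and TB358; p = 1/11 = 0.091.

0.091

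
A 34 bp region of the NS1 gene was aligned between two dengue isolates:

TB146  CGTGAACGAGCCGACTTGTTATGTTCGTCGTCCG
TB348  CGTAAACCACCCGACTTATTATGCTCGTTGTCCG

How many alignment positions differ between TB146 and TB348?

6

Differing sites — 4:G/A; 8:G/C; 10:G/C; 18:G/A; 24:T/C; 29:C/T.
That gives 6 mismatches out of 34 aligned sites, so the Hamming distance is 6.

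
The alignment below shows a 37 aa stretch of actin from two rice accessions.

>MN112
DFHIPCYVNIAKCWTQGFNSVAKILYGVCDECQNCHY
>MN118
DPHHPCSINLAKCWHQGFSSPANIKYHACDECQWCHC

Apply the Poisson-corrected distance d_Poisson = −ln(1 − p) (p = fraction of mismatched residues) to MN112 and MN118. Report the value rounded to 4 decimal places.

Differing sites — 2:F/P; 4:I/H; 7:Y/S; 8:V/I; 10:I/L; 15:T/H; 19:N/S; 21:V/P; 23:K/N; 25:L/K; 27:G/H; 28:V/A; 34:N/W; 37:Y/C.
p = 14/37 = 0.378378.
d = −ln(1 − 0.378378) = −ln(0.621622) = 0.4754.

0.4754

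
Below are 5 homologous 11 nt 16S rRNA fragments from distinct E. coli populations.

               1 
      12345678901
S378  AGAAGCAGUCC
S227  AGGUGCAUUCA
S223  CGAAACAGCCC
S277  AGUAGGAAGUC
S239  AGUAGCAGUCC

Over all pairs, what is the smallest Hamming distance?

Pairwise Hamming distances:
  S378 vs S227: 4
  S378 vs S223: 3
  S378 vs S277: 5
  S378 vs S239: 1
  S227 vs S223: 7
  S227 vs S277: 7
  S227 vs S239: 4
  S223 vs S277: 7
  S223 vs S239: 4
  S277 vs S239: 4
The smallest is 1, between S378 and S239.

1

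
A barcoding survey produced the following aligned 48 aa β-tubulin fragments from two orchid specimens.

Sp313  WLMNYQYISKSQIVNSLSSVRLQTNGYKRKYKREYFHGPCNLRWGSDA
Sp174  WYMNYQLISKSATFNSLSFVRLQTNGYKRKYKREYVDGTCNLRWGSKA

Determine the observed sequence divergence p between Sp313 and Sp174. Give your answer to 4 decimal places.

The sequences differ at positions 2 (L/Y), 7 (Y/L), 12 (Q/A), 13 (I/T), 14 (V/F), 19 (S/F), 36 (F/V), 37 (H/D), 39 (P/T), 47 (D/K).
There are 10 differences over 48 sites, so p = 10/48 = 0.2083.

0.2083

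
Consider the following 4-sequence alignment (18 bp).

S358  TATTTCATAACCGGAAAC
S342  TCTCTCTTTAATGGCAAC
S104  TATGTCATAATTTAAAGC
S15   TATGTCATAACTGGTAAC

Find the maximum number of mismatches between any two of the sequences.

Pairwise Hamming distances:
  S358 vs S342: 7
  S358 vs S104: 6
  S358 vs S15: 3
  S342 vs S104: 9
  S342 vs S15: 6
  S104 vs S15: 5
The largest is 9, between S342 and S104.

9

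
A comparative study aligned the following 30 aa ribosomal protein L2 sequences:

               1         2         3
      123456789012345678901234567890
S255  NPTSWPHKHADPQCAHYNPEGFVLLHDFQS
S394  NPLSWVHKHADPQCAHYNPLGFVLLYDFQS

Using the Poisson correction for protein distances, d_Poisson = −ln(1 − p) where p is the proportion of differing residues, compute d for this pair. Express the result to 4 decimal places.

The sequences differ at positions 3 (T/L), 6 (P/V), 20 (E/L), 26 (H/Y).
p = 4/30 = 0.133333.
d = −ln(1 − 0.133333) = −ln(0.866667) = 0.1431.

0.1431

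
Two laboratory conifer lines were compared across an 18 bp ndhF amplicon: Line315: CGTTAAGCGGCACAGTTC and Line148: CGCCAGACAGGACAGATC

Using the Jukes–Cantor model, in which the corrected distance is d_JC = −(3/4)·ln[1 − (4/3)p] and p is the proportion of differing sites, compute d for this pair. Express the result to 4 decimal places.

Mismatches occur at site 3 (T/C), site 4 (T/C), site 6 (A/G), site 7 (G/A), site 9 (G/A), site 11 (C/G), site 16 (T/A).
p = 7/18 = 0.388889.
d = −0.75 · ln(1 − (4/3)·0.388889) = −0.75 · ln(0.481481) = −0.75 · (-0.730889) = 0.5482.

0.5482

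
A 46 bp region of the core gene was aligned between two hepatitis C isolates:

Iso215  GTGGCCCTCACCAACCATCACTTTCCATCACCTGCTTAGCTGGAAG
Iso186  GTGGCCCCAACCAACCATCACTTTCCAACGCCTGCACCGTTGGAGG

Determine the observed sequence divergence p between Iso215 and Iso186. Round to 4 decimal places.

The sequences differ at positions 8 (T/C), 9 (C/A), 28 (T/A), 30 (A/G), 36 (T/A), 37 (T/C), 38 (A/C), 40 (C/T), 45 (A/G).
There are 9 differences over 46 sites, so p = 9/46 = 0.1957.

0.1957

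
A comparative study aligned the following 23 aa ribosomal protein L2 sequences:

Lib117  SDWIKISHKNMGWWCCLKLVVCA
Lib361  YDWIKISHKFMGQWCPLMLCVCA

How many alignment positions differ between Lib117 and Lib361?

6

The sequences differ at positions 1 (S/Y), 10 (N/F), 13 (W/Q), 16 (C/P), 18 (K/M), 20 (V/C).
That gives 6 mismatches out of 23 aligned sites, so the Hamming distance is 6.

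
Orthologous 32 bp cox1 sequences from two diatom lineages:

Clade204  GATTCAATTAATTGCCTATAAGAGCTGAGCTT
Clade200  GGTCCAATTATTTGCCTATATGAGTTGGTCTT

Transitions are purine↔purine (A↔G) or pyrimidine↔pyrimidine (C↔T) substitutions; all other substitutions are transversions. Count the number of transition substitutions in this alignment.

Mismatches occur at site 2 (A↔G, transition), site 4 (T↔C, transition), site 11 (A↔T, transversion), site 21 (A↔T, transversion), site 25 (C↔T, transition), site 28 (A↔G, transition), site 29 (G↔T, transversion).
Of the 7 differences, 4 transitions and 3 transversions, so the answer is 4.

4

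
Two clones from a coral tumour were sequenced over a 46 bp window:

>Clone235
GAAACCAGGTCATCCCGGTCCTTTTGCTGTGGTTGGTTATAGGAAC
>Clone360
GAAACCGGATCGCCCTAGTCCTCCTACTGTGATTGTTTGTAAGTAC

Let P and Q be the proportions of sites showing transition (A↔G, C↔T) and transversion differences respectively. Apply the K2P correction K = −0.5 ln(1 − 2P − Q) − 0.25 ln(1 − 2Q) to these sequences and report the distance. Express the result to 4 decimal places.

0.4392

Mismatches occur at site 7 (A→G, transition), site 9 (G→A, transition), site 12 (A→G, transition), site 13 (T→C, transition), site 16 (C→T, transition), site 17 (G→A, transition), site 23 (T→C, transition), site 24 (T→C, transition), site 26 (G→A, transition), site 32 (G→A, transition), site 36 (G→T, transversion), site 39 (A→G, transition), site 42 (G→A, transition), site 44 (A→T, transversion).
Of the 14 differences, 12 transitions and 2 transversions over 46 sites: P = 12/46 = 0.260870, Q = 2/46 = 0.043478.
d = −0.5·ln(0.434782) − 0.25·ln(0.913044) = −0.5·(-0.832911) − 0.25·(-0.090971) = 0.4392.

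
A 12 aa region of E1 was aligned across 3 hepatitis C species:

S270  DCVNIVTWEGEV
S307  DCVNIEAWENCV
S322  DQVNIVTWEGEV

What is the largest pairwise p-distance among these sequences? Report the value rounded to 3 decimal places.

0.417

Pairwise Hamming distances:
  S270 vs S307: 4
  S270 vs S322: 1
  S307 vs S322: 5
The largest is 5 mismatches, between S307 and S322; p = 5/12 = 0.417.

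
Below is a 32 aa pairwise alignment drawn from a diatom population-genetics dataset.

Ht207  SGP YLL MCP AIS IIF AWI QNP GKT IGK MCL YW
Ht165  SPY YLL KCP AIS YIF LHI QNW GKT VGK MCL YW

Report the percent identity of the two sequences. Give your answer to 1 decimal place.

75.0%

The sequences differ at positions 2 (G/P), 3 (P/Y), 7 (M/K), 13 (I/Y), 16 (A/L), 17 (W/H), 21 (P/W), 25 (I/V).
24 of the 32 sites match, so the percent identity is 24/32 × 100 = 75.0%.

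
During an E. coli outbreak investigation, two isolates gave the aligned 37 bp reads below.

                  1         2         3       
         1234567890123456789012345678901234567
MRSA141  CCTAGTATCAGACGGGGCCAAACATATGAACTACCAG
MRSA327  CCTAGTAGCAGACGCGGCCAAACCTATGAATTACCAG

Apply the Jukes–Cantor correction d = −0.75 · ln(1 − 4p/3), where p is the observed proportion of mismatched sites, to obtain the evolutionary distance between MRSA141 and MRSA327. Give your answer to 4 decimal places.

0.1167

Differing sites — 8:T/G; 15:G/C; 24:A/C; 31:C/T.
p = 4/37 = 0.108108.
d = −0.75 · ln(1 − (4/3)·0.108108) = −0.75 · ln(0.855856) = −0.75 · (-0.155653) = 0.1167.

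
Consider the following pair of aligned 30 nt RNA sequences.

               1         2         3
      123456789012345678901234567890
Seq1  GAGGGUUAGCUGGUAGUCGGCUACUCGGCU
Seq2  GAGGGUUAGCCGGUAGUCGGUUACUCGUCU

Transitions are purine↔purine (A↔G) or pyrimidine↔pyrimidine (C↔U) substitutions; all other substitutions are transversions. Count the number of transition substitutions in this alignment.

Mismatches occur at site 11 (U↔C, transition), site 21 (C↔U, transition), site 28 (G↔U, transversion).
Of the 3 differences, 2 transitions and 1 transversion, so the answer is 2.

2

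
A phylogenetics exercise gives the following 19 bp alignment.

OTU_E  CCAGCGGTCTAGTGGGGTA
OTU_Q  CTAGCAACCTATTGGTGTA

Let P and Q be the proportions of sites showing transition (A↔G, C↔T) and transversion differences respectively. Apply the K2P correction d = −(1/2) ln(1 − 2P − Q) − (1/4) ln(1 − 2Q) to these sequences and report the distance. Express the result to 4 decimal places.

Differing sites — 2:C/T (Ti); 6:G/A (Ti); 7:G/A (Ti); 8:T/C (Ti); 12:G/T (Tv); 16:G/T (Tv).
Of the 6 differences, 4 transitions and 2 transversions over 19 sites: P = 4/19 = 0.210526, Q = 2/19 = 0.105263.
d = −0.5·ln(0.473685) − 0.25·ln(0.789474) = −0.5·(-0.747213) − 0.25·(-0.236388) = 0.4327.

0.4327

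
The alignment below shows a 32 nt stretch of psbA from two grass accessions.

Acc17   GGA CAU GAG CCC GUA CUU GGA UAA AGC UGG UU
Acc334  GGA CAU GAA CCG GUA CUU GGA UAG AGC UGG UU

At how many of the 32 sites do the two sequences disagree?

The sequences differ at positions 9 (G/A), 12 (C/G), 24 (A/G).
That gives 3 mismatches out of 32 aligned sites, so the Hamming distance is 3.

3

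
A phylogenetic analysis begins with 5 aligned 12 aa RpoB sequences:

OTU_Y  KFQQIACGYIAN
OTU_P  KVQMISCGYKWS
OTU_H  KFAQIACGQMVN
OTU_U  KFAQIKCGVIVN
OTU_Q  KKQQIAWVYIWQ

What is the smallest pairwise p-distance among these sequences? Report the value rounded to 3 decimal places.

Pairwise Hamming distances:
  OTU_Y vs OTU_P: 6
  OTU_Y vs OTU_H: 4
  OTU_Y vs OTU_U: 4
  OTU_Y vs OTU_Q: 5
  OTU_P vs OTU_H: 8
  OTU_P vs OTU_U: 8
  OTU_P vs OTU_Q: 7
  OTU_H vs OTU_U: 3
  OTU_H vs OTU_Q: 8
  OTU_U vs OTU_Q: 8
The smallest is 3 mismatches, between OTU_H and OTU_U; p = 3/12 = 0.250.

0.250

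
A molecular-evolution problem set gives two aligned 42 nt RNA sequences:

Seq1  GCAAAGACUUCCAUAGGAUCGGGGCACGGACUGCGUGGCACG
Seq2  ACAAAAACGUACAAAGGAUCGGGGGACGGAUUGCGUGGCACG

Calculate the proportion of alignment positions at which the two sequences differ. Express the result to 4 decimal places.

The sequences differ at positions 1 (G/A), 6 (G/A), 9 (U/G), 11 (C/A), 14 (U/A), 25 (C/G), 31 (C/U).
There are 7 differences over 42 sites, so p = 7/42 = 0.1667.

0.1667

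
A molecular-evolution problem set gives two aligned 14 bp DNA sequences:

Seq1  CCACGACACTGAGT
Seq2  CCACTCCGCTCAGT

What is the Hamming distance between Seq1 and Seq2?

The sequences differ at positions 5 (G/T), 6 (A/C), 8 (A/G), 11 (G/C).
That gives 4 mismatches out of 14 aligned sites, so the Hamming distance is 4.

4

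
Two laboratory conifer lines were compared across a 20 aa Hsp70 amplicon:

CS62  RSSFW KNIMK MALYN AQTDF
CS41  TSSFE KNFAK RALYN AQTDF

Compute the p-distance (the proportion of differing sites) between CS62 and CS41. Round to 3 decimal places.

The sequences differ at positions 1 (R/T), 5 (W/E), 8 (I/F), 9 (M/A), 11 (M/R).
There are 5 differences over 20 sites, so p = 5/20 = 0.250.

0.250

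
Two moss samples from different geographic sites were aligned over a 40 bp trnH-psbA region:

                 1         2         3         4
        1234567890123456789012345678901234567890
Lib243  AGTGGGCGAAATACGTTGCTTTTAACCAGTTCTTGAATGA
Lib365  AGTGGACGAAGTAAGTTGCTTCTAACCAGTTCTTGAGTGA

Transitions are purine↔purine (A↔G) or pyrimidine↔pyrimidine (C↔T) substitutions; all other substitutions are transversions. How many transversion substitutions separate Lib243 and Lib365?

1

The sequences differ at positions 6 (G/A, transition), 11 (A/G, transition), 14 (C/A, transversion), 22 (T/C, transition), 37 (A/G, transition).
Of the 5 differences, 4 transitions and 1 transversion, so the answer is 1.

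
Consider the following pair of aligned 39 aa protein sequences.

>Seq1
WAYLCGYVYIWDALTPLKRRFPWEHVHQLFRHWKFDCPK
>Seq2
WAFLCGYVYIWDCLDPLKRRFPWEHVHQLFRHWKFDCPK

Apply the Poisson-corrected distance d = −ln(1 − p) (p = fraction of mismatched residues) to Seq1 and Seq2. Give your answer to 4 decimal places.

0.0800

Mismatches occur at site 3 (Y→F), site 13 (A→C), site 15 (T→D).
p = 3/39 = 0.076923.
d = −ln(1 − 0.076923) = −ln(0.923077) = 0.0800.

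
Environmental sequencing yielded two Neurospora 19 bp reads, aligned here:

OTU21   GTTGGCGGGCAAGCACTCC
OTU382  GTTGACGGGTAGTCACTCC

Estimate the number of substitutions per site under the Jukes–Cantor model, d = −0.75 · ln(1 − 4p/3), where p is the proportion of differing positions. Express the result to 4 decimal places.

The sequences differ at positions 5 (G/A), 10 (C/T), 12 (A/G), 13 (G/T).
p = 4/19 = 0.210526.
d = −0.75 · ln(1 − (4/3)·0.210526) = −0.75 · ln(0.719299) = −0.75 · (-0.329478) = 0.2471.

0.2471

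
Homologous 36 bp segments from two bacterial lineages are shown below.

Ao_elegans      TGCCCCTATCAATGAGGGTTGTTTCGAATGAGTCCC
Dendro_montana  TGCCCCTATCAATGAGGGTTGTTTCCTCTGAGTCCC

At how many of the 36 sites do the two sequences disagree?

3

Mismatches occur at site 26 (G→C), site 27 (A→T), site 28 (A→C).
That gives 3 mismatches out of 36 aligned sites, so the Hamming distance is 3.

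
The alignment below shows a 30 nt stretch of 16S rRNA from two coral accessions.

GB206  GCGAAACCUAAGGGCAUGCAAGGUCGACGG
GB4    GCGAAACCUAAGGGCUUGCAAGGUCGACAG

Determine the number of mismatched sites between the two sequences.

Differing sites — 16:A/U; 29:G/A.
That gives 2 mismatches out of 30 aligned sites, so the Hamming distance is 2.

2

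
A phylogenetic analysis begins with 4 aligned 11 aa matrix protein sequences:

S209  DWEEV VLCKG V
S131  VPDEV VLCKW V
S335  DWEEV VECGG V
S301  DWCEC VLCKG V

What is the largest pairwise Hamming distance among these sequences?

6

Pairwise Hamming distances:
  S209 vs S131: 4
  S209 vs S335: 2
  S209 vs S301: 2
  S131 vs S335: 6
  S131 vs S301: 5
  S335 vs S301: 4
The largest is 6, between S131 and S335.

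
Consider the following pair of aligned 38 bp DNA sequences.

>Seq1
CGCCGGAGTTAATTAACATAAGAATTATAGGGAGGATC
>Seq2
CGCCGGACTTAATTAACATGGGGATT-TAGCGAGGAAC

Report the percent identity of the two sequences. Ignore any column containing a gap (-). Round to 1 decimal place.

Excluding the 1 gap column leaves 37 comparable sites.
Differing sites — 8:G/C; 20:A/G; 21:A/G; 23:A/G; 31:G/C; 37:T/A.
31 of the 37 comparable sites match, so the percent identity is 31/37 × 100 = 83.8%.

83.8%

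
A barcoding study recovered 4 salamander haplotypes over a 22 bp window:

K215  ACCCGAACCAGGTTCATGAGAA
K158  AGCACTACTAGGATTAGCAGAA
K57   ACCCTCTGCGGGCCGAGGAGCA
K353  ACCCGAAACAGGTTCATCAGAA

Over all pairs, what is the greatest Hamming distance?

Pairwise Hamming distances:
  K215 vs K158: 9
  K215 vs K57: 10
  K215 vs K353: 2
  K158 vs K57: 13
  K158 vs K353: 9
  K57 vs K353: 11
The largest is 13, between K158 and K57.

13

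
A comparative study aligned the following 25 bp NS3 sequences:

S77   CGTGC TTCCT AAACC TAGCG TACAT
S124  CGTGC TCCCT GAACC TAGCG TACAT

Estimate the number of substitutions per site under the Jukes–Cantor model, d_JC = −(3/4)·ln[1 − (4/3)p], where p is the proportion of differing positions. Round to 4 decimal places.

The sequences differ at positions 7 (T/C), 11 (A/G).
p = 2/25 = 0.080000.
d = −0.75 · ln(1 − (4/3)·0.080000) = −0.75 · ln(0.893333) = −0.75 · (-0.112796) = 0.0846.

0.0846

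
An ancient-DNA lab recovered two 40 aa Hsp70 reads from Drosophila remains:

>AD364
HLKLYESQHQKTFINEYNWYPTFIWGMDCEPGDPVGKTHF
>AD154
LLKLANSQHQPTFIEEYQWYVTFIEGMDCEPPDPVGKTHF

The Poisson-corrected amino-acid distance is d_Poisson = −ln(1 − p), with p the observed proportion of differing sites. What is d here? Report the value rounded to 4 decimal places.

Differing sites — 1:H/L; 5:Y/A; 6:E/N; 11:K/P; 15:N/E; 18:N/Q; 21:P/V; 25:W/E; 32:G/P.
p = 9/40 = 0.225000.
d = −ln(1 − 0.225000) = −ln(0.775000) = 0.2549.

0.2549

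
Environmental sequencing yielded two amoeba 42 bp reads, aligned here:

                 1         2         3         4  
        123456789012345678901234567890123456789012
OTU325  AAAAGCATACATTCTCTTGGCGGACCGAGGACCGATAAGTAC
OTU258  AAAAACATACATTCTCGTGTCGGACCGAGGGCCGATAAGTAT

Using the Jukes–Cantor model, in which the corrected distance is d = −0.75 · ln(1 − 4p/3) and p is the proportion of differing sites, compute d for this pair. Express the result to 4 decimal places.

Differing sites — 5:G/A; 17:T/G; 20:G/T; 31:A/G; 42:C/T.
p = 5/42 = 0.119048.
d = −0.75 · ln(1 − (4/3)·0.119048) = −0.75 · ln(0.841269) = −0.75 · (-0.172844) = 0.1296.

0.1296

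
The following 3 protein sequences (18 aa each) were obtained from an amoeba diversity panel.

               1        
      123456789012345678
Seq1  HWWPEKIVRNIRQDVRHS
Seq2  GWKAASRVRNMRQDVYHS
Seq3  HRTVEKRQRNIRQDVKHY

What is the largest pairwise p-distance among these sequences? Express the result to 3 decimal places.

Pairwise Hamming distances:
  Seq1 vs Seq2: 8
  Seq1 vs Seq3: 7
  Seq2 vs Seq3: 10
The largest is 10 mismatches, between Seq2 and Seq3; p = 10/18 = 0.556.

0.556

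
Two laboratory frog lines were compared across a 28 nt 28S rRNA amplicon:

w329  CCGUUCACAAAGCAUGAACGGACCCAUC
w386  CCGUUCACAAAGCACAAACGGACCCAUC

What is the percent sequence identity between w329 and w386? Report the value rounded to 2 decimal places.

92.86%

Mismatches occur at site 15 (U/C), site 16 (G/A).
26 of the 28 sites match, so the percent identity is 26/28 × 100 = 92.86%.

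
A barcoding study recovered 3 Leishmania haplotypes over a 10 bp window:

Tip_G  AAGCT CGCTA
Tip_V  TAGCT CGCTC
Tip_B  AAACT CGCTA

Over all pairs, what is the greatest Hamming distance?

3

Pairwise Hamming distances:
  Tip_G vs Tip_V: 2
  Tip_G vs Tip_B: 1
  Tip_V vs Tip_B: 3
The largest is 3, between Tip_V and Tip_B.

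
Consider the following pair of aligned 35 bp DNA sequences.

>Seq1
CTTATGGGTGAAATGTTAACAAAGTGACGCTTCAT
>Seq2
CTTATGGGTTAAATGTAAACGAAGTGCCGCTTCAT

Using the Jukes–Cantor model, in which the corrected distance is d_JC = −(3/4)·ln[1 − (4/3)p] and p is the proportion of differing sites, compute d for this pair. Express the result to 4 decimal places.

Mismatches occur at site 10 (G/T), site 17 (T/A), site 21 (A/G), site 27 (A/C).
p = 4/35 = 0.114286.
d = −0.75 · ln(1 − (4/3)·0.114286) = −0.75 · ln(0.847619) = −0.75 · (-0.165324) = 0.1240.

0.1240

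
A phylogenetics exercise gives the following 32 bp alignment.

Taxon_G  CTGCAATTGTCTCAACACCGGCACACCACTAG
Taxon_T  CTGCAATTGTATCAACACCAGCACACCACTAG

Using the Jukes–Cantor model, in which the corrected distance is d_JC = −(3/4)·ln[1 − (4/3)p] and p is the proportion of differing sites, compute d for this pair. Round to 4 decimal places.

0.0653

The sequences differ at positions 11 (C/A), 20 (G/A).
p = 2/32 = 0.062500.
d = −0.75 · ln(1 − (4/3)·0.062500) = −0.75 · ln(0.916667) = −0.75 · (-0.087011) = 0.0653.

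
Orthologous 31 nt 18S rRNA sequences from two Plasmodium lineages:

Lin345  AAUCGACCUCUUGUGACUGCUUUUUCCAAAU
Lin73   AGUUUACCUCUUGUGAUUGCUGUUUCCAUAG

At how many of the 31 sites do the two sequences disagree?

7

Differing sites — 2:A/G; 4:C/U; 5:G/U; 17:C/U; 22:U/G; 29:A/U; 31:U/G.
That gives 7 mismatches out of 31 aligned sites, so the Hamming distance is 7.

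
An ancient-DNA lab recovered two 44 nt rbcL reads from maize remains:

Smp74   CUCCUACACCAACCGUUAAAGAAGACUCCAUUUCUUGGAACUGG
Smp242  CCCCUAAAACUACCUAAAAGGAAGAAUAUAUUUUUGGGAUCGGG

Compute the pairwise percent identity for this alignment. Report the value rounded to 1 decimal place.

Mismatches occur at site 2 (U/C), site 7 (C/A), site 9 (C/A), site 11 (A/U), site 15 (G/U), site 16 (U/A), site 17 (U/A), site 20 (A/G), site 26 (C/A), site 28 (C/A), site 29 (C/U), site 34 (C/U), site 36 (U/G), site 40 (A/U), site 42 (U/G).
29 of the 44 sites match, so the percent identity is 29/44 × 100 = 65.9%.

65.9%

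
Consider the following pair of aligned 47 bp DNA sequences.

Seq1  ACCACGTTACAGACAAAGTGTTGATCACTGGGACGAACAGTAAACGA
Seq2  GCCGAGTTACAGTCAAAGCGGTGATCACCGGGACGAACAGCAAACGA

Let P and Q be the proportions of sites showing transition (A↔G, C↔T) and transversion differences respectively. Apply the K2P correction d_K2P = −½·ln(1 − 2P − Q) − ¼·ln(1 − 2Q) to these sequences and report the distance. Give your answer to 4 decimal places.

The sequences differ at positions 1 (A/G, transition), 4 (A/G, transition), 5 (C/A, transversion), 13 (A/T, transversion), 19 (T/C, transition), 21 (T/G, transversion), 29 (T/C, transition), 41 (T/C, transition).
Of the 8 differences, 5 transitions and 3 transversions over 47 sites: P = 5/47 = 0.106383, Q = 3/47 = 0.063830.
d = −0.5·ln(0.723404) − 0.25·ln(0.872340) = −0.5·(-0.323787) − 0.25·(-0.136576) = 0.1960.

0.1960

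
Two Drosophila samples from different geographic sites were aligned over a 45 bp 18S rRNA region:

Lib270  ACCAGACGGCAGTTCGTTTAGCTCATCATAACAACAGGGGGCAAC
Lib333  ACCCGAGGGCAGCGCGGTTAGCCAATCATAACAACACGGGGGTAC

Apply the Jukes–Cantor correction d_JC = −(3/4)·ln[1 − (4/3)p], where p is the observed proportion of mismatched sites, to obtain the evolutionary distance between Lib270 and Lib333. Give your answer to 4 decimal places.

Mismatches occur at site 4 (A↔C), site 7 (C↔G), site 13 (T↔C), site 14 (T↔G), site 17 (T↔G), site 23 (T↔C), site 24 (C↔A), site 37 (G↔C), site 42 (C↔G), site 43 (A↔T).
p = 10/45 = 0.222222.
d = −0.75 · ln(1 − (4/3)·0.222222) = −0.75 · ln(0.703704) = −0.75 · (-0.351397) = 0.2635.

0.2635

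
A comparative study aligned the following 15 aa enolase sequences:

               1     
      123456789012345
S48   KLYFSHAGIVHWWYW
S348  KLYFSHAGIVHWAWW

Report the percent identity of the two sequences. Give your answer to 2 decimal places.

86.67%

Differing sites — 13:W/A; 14:Y/W.
13 of the 15 sites match, so the percent identity is 13/15 × 100 = 86.67%.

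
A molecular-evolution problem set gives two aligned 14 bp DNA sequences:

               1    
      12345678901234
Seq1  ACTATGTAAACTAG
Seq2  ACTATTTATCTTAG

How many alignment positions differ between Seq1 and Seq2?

Differing sites — 6:G/T; 9:A/T; 10:A/C; 11:C/T.
That gives 4 mismatches out of 14 aligned sites, so the Hamming distance is 4.

4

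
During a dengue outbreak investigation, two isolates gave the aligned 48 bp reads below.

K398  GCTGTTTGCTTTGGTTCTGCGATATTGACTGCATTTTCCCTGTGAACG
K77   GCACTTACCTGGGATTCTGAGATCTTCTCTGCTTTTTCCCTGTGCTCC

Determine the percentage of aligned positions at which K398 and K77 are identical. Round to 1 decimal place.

Mismatches occur at site 3 (T↔A), site 4 (G↔C), site 7 (T↔A), site 8 (G↔C), site 11 (T↔G), site 12 (T↔G), site 14 (G↔A), site 20 (C↔A), site 24 (A↔C), site 27 (G↔C), site 28 (A↔T), site 33 (A↔T), site 45 (A↔C), site 46 (A↔T), site 48 (G↔C).
33 of the 48 sites match, so the percent identity is 33/48 × 100 = 68.8%.

68.8%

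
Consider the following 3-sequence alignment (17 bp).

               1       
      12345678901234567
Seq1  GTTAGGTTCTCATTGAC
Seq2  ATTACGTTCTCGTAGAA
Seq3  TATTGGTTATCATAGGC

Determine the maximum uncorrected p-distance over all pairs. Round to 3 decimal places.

0.471

Pairwise Hamming distances:
  Seq1 vs Seq2: 5
  Seq1 vs Seq3: 6
  Seq2 vs Seq3: 8
The largest is 8 mismatches, between Seq2 and Seq3; p = 8/17 = 0.471.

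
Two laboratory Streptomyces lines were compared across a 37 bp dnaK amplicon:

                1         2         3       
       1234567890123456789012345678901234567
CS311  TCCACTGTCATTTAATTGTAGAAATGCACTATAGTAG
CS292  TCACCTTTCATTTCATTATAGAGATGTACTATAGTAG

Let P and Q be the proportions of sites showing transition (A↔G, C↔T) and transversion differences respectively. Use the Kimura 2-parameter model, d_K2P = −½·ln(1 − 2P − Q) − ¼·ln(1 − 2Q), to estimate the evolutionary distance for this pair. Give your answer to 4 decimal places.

Differing sites — 3:C/A (Tv); 4:A/C (Tv); 7:G/T (Tv); 14:A/C (Tv); 18:G/A (Ti); 23:A/G (Ti); 27:C/T (Ti).
Of the 7 differences, 3 transitions and 4 transversions over 37 sites: P = 3/37 = 0.081081, Q = 4/37 = 0.108108.
d = −0.5·ln(0.729730) − 0.25·ln(0.783784) = −0.5·(-0.315081) − 0.25·(-0.243622) = 0.2184.

0.2184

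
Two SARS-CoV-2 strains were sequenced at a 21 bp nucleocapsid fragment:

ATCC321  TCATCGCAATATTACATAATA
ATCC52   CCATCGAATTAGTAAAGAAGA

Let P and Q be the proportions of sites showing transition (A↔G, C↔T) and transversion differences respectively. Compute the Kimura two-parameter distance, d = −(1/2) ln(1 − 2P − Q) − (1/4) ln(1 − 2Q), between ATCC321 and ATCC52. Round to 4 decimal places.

Differing sites — 1:T/C (Ti); 7:C/A (Tv); 9:A/T (Tv); 12:T/G (Tv); 15:C/A (Tv); 17:T/G (Tv); 20:T/G (Tv).
Of the 7 differences, 1 transition and 6 transversions over 21 sites: P = 1/21 = 0.047619, Q = 6/21 = 0.285714.
d = −0.5·ln(0.619048) − 0.25·ln(0.428572) = −0.5·(-0.479572) − 0.25·(-0.847297) = 0.4516.

0.4516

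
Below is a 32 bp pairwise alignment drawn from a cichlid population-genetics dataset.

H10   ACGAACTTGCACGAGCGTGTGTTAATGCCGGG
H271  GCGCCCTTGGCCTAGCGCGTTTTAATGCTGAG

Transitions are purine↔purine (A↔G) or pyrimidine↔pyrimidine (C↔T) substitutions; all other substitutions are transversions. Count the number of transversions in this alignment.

The sequences differ at positions 1 (A/G, transition), 4 (A/C, transversion), 5 (A/C, transversion), 10 (C/G, transversion), 11 (A/C, transversion), 13 (G/T, transversion), 18 (T/C, transition), 21 (G/T, transversion), 29 (C/T, transition), 31 (G/A, transition).
Of the 10 differences, 4 transitions and 6 transversions, so the answer is 6.

6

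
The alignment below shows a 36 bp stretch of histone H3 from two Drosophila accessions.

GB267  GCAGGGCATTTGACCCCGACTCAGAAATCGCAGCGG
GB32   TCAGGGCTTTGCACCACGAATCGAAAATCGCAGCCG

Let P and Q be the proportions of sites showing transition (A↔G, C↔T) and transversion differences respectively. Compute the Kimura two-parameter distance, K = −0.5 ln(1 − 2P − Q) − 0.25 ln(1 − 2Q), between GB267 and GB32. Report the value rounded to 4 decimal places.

The sequences differ at positions 1 (G/T, transversion), 8 (A/T, transversion), 11 (T/G, transversion), 12 (G/C, transversion), 16 (C/A, transversion), 20 (C/A, transversion), 23 (A/G, transition), 24 (G/A, transition), 35 (G/C, transversion).
Of the 9 differences, 2 transitions and 7 transversions over 36 sites: P = 2/36 = 0.055556, Q = 7/36 = 0.194444.
d = −0.5·ln(0.694444) − 0.25·ln(0.611112) = −0.5·(-0.364644) − 0.25·(-0.492475) = 0.3054.

0.3054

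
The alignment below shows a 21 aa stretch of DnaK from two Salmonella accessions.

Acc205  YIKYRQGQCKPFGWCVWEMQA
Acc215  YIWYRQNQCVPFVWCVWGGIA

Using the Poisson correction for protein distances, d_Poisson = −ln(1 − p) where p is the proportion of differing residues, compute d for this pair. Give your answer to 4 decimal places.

0.4055

Differing sites — 3:K/W; 7:G/N; 10:K/V; 13:G/V; 18:E/G; 19:M/G; 20:Q/I.
p = 7/21 = 0.333333.
d = −ln(1 − 0.333333) = −ln(0.666667) = 0.4055.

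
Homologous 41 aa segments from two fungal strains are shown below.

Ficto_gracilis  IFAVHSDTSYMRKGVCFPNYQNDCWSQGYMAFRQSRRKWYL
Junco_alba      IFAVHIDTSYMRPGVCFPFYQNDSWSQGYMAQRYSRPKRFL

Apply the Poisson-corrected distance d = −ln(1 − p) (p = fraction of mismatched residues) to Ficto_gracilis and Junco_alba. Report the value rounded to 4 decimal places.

The sequences differ at positions 6 (S/I), 13 (K/P), 19 (N/F), 24 (C/S), 32 (F/Q), 34 (Q/Y), 37 (R/P), 39 (W/R), 40 (Y/F).
p = 9/41 = 0.219512.
d = −ln(1 − 0.219512) = −ln(0.780488) = 0.2478.

0.2478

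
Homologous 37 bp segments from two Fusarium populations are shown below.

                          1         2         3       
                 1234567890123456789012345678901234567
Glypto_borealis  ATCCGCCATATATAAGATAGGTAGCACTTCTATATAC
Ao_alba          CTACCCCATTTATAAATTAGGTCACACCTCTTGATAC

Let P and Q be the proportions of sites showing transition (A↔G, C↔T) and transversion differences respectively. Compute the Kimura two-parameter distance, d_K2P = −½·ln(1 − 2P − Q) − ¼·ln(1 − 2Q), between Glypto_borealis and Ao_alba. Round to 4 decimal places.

0.3793

Differing sites — 1:A/C (Tv); 3:C/A (Tv); 5:G/C (Tv); 10:A/T (Tv); 16:G/A (Ti); 17:A/T (Tv); 23:A/C (Tv); 24:G/A (Ti); 28:T/C (Ti); 32:A/T (Tv); 33:T/G (Tv).
Of the 11 differences, 3 transitions and 8 transversions over 37 sites: P = 3/37 = 0.081081, Q = 8/37 = 0.216216.
d = −0.5·ln(0.621622) − 0.25·ln(0.567568) = −0.5·(-0.475423) − 0.25·(-0.566395) = 0.3793.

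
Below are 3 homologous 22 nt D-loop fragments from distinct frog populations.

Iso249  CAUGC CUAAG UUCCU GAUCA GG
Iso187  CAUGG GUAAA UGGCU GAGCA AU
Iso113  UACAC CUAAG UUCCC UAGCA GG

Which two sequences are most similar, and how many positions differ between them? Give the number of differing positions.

6

Pairwise Hamming distances:
  Iso249 vs Iso187: 8
  Iso249 vs Iso113: 6
  Iso187 vs Iso113: 12
The smallest is 6, between Iso249 and Iso113.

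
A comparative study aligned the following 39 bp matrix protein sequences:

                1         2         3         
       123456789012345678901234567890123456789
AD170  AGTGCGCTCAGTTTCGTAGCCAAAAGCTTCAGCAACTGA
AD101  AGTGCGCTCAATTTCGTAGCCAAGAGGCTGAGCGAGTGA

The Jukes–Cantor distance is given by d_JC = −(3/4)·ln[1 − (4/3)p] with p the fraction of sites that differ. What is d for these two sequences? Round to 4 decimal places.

0.2052

Differing sites — 11:G/A; 24:A/G; 27:C/G; 28:T/C; 30:C/G; 34:A/G; 36:C/G.
p = 7/39 = 0.179487.
d = −0.75 · ln(1 − (4/3)·0.179487) = −0.75 · ln(0.760684) = −0.75 · (-0.273537) = 0.2052.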